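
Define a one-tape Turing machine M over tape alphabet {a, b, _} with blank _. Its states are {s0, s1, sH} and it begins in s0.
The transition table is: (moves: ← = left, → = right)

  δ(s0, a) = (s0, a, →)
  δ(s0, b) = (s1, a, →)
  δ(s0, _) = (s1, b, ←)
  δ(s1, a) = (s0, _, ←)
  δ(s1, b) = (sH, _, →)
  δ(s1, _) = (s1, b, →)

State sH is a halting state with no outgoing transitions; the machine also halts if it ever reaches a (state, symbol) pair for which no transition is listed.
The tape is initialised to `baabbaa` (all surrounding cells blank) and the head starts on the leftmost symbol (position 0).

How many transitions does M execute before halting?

8

s0 | __[b]aabbaa   read b → write a, move →, go to s1
s1 | __a[a]abbaa   read a → write _, move ←, go to s0
s0 | __[a]_abbaa   read a → write a, move →, go to s0
s0 | __a[_]abbaa   read _ → write b, move ←, go to s1
s1 | __[a]babbaa   read a → write _, move ←, go to s0
s0 | _[_]_babbaa   read _ → write b, move ←, go to s1
s1 | [_]b_babbaa   read _ → write b, move →, go to s1
s1 | b[b]_babbaa   read b → write _, move →, go to sH
sH | b_[_]babbaa
M halts after 8 transitions.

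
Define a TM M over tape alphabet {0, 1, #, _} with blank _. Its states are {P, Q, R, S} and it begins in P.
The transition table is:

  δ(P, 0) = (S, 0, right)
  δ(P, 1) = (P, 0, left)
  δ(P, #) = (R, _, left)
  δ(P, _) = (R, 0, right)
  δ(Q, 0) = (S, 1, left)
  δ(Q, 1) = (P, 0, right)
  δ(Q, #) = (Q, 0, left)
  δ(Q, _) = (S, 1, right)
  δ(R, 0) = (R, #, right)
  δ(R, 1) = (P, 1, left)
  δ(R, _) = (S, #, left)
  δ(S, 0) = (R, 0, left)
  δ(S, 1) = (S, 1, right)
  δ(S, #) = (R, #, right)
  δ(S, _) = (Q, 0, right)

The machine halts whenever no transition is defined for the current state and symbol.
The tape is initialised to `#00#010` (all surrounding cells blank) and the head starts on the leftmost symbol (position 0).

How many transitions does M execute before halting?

15

P | ___[#]00#010   read # → write _, move left, go to R
R | __[_]_00#010   read _ → write #, move left, go to S
S | _[_]#_00#010   read _ → write 0, move right, go to Q
Q | _0[#]_00#010   read # → write 0, move left, go to Q
Q | _[0]0_00#010   read 0 → write 1, move left, go to S
S | [_]10_00#010   read _ → write 0, move right, go to Q
Q | 0[1]0_00#010   read 1 → write 0, move right, go to P
P | 00[0]_00#010   read 0 → write 0, move right, go to S
S | 000[_]00#010   read _ → write 0, move right, go to Q
Q | 0000[0]0#010   read 0 → write 1, move left, go to S
S | 000[0]10#010   read 0 → write 0, move left, go to R
R | 00[0]010#010   read 0 → write #, move right, go to R
R | 00#[0]10#010   read 0 → write #, move right, go to R
R | 00##[1]0#010   read 1 → write 1, move left, go to P
P | 00#[#]10#010   read # → write _, move left, go to R
R | 00[#]_10#010
M halts after 15 transitions.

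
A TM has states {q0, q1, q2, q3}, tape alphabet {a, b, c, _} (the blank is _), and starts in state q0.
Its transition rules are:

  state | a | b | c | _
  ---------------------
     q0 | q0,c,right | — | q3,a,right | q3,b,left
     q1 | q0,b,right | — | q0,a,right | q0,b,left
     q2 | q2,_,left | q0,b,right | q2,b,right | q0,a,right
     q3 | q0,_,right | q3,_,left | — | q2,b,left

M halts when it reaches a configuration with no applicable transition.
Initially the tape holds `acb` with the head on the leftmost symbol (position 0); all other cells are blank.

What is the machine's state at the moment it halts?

q0

q0 | [a]cb   read a → write c, move right, go to q0
q0 | c[c]b   read c → write a, move right, go to q3
q3 | ca[b]   read b → write _, move left, go to q3
q3 | c[a]_   read a → write _, move right, go to q0
q0 | c_[_]   read _ → write b, move left, go to q3
q3 | c[_]b   read _ → write b, move left, go to q2
q2 | [c]bb   read c → write b, move right, go to q2
q2 | b[b]b   read b → write b, move right, go to q0
q0 | bb[b]
No transition is defined for (q0, b); M halts in state q0.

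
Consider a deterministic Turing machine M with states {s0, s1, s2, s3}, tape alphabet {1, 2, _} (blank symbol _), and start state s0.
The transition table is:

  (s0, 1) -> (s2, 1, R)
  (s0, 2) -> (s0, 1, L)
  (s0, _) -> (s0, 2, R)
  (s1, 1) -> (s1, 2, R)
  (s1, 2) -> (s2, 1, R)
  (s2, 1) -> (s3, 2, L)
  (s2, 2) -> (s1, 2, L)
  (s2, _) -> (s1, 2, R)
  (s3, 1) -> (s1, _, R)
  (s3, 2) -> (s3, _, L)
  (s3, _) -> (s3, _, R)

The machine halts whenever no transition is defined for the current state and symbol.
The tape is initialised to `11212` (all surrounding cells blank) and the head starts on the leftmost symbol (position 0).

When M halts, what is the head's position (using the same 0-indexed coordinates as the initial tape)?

6

s0 | [1]1212__   read 1 → write 1, move R, go to s2
s2 | 1[1]212__   read 1 → write 2, move L, go to s3
s3 | [1]2212__   read 1 → write _, move R, go to s1
s1 | _[2]212__   read 2 → write 1, move R, go to s2
s2 | _1[2]12__   read 2 → write 2, move L, go to s1
s1 | _[1]212__   read 1 → write 2, move R, go to s1
s1 | _2[2]12__   read 2 → write 1, move R, go to s2
s2 | _21[1]2__   read 1 → write 2, move L, go to s3
s3 | _2[1]22__   read 1 → write _, move R, go to s1
s1 | _2_[2]2__   read 2 → write 1, move R, go to s2
s2 | _2_1[2]__   read 2 → write 2, move L, go to s1
s1 | _2_[1]2__   read 1 → write 2, move R, go to s1
s1 | _2_2[2]__   read 2 → write 1, move R, go to s2
s2 | _2_21[_]_   read _ → write 2, move R, go to s1
s1 | _2_212[_]
At halt the head is at cell 6.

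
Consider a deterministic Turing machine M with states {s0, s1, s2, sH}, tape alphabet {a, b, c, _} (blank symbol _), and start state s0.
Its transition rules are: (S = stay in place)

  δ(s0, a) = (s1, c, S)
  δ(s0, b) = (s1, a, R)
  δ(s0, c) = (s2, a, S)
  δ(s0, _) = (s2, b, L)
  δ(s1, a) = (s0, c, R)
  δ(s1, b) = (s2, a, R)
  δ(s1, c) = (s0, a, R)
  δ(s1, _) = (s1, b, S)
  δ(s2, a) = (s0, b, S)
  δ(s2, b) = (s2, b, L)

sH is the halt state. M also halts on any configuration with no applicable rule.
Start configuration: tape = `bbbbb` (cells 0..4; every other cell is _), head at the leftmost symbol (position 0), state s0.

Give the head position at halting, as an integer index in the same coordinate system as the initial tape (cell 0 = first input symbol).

state=s0 head=0 tape=[b]bbbb_   (s0,b)→(s1,a,R)
state=s1 head=1 tape=a[b]bbb_   (s1,b)→(s2,a,R)
state=s2 head=2 tape=aa[b]bb_   (s2,b)→(s2,b,L)
state=s2 head=1 tape=a[a]bbb_   (s2,a)→(s0,b,S)
state=s0 head=1 tape=a[b]bbb_   (s0,b)→(s1,a,R)
state=s1 head=2 tape=aa[b]bb_   (s1,b)→(s2,a,R)
state=s2 head=3 tape=aaa[b]b_   (s2,b)→(s2,b,L)
state=s2 head=2 tape=aa[a]bb_   (s2,a)→(s0,b,S)
state=s0 head=2 tape=aa[b]bb_   (s0,b)→(s1,a,R)
state=s1 head=3 tape=aaa[b]b_   (s1,b)→(s2,a,R)
state=s2 head=4 tape=aaaa[b]_   (s2,b)→(s2,b,L)
state=s2 head=3 tape=aaa[a]b_   (s2,a)→(s0,b,S)
state=s0 head=3 tape=aaa[b]b_   (s0,b)→(s1,a,R)
state=s1 head=4 tape=aaaa[b]_   (s1,b)→(s2,a,R)
state=s2 head=5 tape=aaaaa[_]
At halt the head is at cell 5.

5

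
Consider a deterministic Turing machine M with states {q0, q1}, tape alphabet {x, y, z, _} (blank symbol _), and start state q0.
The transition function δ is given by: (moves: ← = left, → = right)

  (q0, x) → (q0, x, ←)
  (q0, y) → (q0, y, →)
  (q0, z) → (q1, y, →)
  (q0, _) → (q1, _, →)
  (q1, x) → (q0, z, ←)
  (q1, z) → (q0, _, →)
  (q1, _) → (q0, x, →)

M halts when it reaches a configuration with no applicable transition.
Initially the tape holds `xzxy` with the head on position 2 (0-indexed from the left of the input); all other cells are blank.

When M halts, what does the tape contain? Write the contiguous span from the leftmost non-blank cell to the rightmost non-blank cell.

xyyy

state=q0 head=2 tape=xz[x]y   (q0,x)→(q0,x,←)
state=q0 head=1 tape=x[z]xy   (q0,z)→(q1,y,→)
state=q1 head=2 tape=xy[x]y   (q1,x)→(q0,z,←)
state=q0 head=1 tape=x[y]zy   (q0,y)→(q0,y,→)
state=q0 head=2 tape=xy[z]y   (q0,z)→(q1,y,→)
state=q1 head=3 tape=xyy[y]
The non-blank tape span at halt is xyyy.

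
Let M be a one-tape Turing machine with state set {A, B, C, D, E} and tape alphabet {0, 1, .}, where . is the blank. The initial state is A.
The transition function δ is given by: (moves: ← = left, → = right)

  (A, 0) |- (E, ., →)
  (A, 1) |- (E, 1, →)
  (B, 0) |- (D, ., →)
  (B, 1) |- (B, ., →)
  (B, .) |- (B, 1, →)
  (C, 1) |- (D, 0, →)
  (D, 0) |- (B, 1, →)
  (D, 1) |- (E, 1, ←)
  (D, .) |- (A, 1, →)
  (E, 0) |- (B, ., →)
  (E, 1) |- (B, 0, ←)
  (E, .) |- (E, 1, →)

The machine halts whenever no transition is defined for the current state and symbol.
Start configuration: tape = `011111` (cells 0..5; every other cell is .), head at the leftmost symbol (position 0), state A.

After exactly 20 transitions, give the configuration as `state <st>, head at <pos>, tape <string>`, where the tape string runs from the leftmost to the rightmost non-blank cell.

state E, head at 4, tape 1....1

state=A head=0 tape=[0]11111   (A,0)→(E,.,→)
state=E head=1 tape=.[1]1111   (E,1)→(B,0,←)
state=B head=0 tape=[.]01111   (B,.)→(B,1,→)
state=B head=1 tape=1[0]1111   (B,0)→(D,.,→)
state=D head=2 tape=1.[1]111   (D,1)→(E,1,←)
state=E head=1 tape=1[.]1111   (E,.)→(E,1,→)
state=E head=2 tape=11[1]111   (E,1)→(B,0,←)
state=B head=1 tape=1[1]0111   (B,1)→(B,.,→)
state=B head=2 tape=1.[0]111   (B,0)→(D,.,→)
state=D head=3 tape=1..[1]11   (D,1)→(E,1,←)
state=E head=2 tape=1.[.]111   (E,.)→(E,1,→)
state=E head=3 tape=1.1[1]11   (E,1)→(B,0,←)
state=B head=2 tape=1.[1]011   (B,1)→(B,.,→)
state=B head=3 tape=1..[0]11   (B,0)→(D,.,→)
state=D head=4 tape=1...[1]1   (D,1)→(E,1,←)
state=E head=3 tape=1..[.]11   (E,.)→(E,1,→)
state=E head=4 tape=1..1[1]1   (E,1)→(B,0,←)
state=B head=3 tape=1..[1]01   (B,1)→(B,.,→)
state=B head=4 tape=1...[0]1   (B,0)→(D,.,→)
state=D head=5 tape=1....[1]   (D,1)→(E,1,←)
state=E head=4 tape=1...[.]1
After 20 steps: state E, head at 4, tape 1....1.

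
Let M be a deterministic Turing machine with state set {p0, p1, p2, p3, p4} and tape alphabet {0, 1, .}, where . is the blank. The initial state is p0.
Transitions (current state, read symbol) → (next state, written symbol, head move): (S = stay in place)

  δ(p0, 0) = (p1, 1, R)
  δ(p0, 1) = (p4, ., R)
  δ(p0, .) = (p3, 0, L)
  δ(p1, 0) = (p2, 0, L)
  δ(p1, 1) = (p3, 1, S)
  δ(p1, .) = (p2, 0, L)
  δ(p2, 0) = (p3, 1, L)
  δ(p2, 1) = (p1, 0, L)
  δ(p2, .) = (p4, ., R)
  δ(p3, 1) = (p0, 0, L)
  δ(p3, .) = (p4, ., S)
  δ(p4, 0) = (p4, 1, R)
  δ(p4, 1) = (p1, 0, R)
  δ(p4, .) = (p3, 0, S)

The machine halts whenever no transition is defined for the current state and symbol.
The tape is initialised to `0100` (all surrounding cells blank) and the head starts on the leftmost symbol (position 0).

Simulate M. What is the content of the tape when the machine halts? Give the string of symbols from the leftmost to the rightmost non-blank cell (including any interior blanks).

1110

state=p0 head=0 tape=[0]100.   (p0,0)→(p1,1,R)
state=p1 head=1 tape=1[1]00.   (p1,1)→(p3,1,S)
state=p3 head=1 tape=1[1]00.   (p3,1)→(p0,0,L)
state=p0 head=0 tape=[1]000.   (p0,1)→(p4,.,R)
state=p4 head=1 tape=.[0]00.   (p4,0)→(p4,1,R)
state=p4 head=2 tape=.1[0]0.   (p4,0)→(p4,1,R)
state=p4 head=3 tape=.11[0].   (p4,0)→(p4,1,R)
state=p4 head=4 tape=.111[.]   (p4,.)→(p3,0,S)
state=p3 head=4 tape=.111[0]
The non-blank tape span at halt is 1110.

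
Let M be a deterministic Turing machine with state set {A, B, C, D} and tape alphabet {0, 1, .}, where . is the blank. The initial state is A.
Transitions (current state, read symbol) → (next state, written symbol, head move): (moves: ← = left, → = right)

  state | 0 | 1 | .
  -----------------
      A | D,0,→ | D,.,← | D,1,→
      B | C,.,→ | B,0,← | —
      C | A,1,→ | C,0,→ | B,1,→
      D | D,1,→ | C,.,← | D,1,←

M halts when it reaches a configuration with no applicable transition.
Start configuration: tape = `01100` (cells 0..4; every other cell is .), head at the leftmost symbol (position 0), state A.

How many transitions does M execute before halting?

state=A head=0 tape=[0]1100....   (A,0)→(D,0,→)
state=D head=1 tape=0[1]100....   (D,1)→(C,.,←)
state=C head=0 tape=[0].100....   (C,0)→(A,1,→)
state=A head=1 tape=1[.]100....   (A,.)→(D,1,→)
state=D head=2 tape=11[1]00....   (D,1)→(C,.,←)
state=C head=1 tape=1[1].00....   (C,1)→(C,0,→)
state=C head=2 tape=10[.]00....   (C,.)→(B,1,→)
state=B head=3 tape=101[0]0....   (B,0)→(C,.,→)
state=C head=4 tape=101.[0]....   (C,0)→(A,1,→)
state=A head=5 tape=101.1[.]...   (A,.)→(D,1,→)
state=D head=6 tape=101.11[.]..   (D,.)→(D,1,←)
state=D head=5 tape=101.1[1]1..   (D,1)→(C,.,←)
state=C head=4 tape=101.[1].1..   (C,1)→(C,0,→)
state=C head=5 tape=101.0[.]1..   (C,.)→(B,1,→)
state=B head=6 tape=101.01[1]..   (B,1)→(B,0,←)
state=B head=5 tape=101.0[1]0..   (B,1)→(B,0,←)
state=B head=4 tape=101.[0]00..   (B,0)→(C,.,→)
state=C head=5 tape=101..[0]0..   (C,0)→(A,1,→)
state=A head=6 tape=101..1[0]..   (A,0)→(D,0,→)
state=D head=7 tape=101..10[.].   (D,.)→(D,1,←)
state=D head=6 tape=101..1[0]1.   (D,0)→(D,1,→)
state=D head=7 tape=101..11[1].   (D,1)→(C,.,←)
state=C head=6 tape=101..1[1]..   (C,1)→(C,0,→)
state=C head=7 tape=101..10[.].   (C,.)→(B,1,→)
state=B head=8 tape=101..101[.]
M halts after 24 transitions.

24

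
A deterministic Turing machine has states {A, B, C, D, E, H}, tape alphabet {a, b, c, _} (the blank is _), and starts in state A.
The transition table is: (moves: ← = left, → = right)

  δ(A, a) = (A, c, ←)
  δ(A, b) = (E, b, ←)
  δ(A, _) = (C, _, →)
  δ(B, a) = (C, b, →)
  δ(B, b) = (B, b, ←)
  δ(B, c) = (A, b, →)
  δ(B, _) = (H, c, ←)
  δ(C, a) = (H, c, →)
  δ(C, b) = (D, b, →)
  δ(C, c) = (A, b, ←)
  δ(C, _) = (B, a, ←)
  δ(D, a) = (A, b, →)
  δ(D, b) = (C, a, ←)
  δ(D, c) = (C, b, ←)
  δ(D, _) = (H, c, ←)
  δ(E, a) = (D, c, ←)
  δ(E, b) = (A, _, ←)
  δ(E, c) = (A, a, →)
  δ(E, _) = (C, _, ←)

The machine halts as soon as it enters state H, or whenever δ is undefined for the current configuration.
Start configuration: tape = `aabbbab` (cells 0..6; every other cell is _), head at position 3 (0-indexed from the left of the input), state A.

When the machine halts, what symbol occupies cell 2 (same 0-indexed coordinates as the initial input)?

A | _aab[b]bab   read b → write b, move ←, go to E
E | _aa[b]bbab   read b → write _, move ←, go to A
A | _a[a]_bbab   read a → write c, move ←, go to A
A | _[a]c_bbab   read a → write c, move ←, go to A
A | [_]cc_bbab   read _ → write _, move →, go to C
C | _[c]c_bbab   read c → write b, move ←, go to A
A | [_]bc_bbab   read _ → write _, move →, go to C
C | _[b]c_bbab   read b → write b, move →, go to D
D | _b[c]_bbab   read c → write b, move ←, go to C
C | _[b]b_bbab   read b → write b, move →, go to D
D | _b[b]_bbab   read b → write a, move ←, go to C
C | _[b]a_bbab   read b → write b, move →, go to D
D | _b[a]_bbab   read a → write b, move →, go to A
A | _bb[_]bbab   read _ → write _, move →, go to C
C | _bb_[b]bab   read b → write b, move →, go to D
D | _bb_b[b]ab   read b → write a, move ←, go to C
C | _bb_[b]aab   read b → write b, move →, go to D
D | _bb_b[a]ab   read a → write b, move →, go to A
A | _bb_bb[a]b   read a → write c, move ←, go to A
A | _bb_b[b]cb   read b → write b, move ←, go to E
E | _bb_[b]bcb   read b → write _, move ←, go to A
A | _bb[_]_bcb   read _ → write _, move →, go to C
C | _bb_[_]bcb   read _ → write a, move ←, go to B
B | _bb[_]abcb   read _ → write c, move ←, go to H
H | _b[b]cabcb
Cell 2 holds c when M halts.

c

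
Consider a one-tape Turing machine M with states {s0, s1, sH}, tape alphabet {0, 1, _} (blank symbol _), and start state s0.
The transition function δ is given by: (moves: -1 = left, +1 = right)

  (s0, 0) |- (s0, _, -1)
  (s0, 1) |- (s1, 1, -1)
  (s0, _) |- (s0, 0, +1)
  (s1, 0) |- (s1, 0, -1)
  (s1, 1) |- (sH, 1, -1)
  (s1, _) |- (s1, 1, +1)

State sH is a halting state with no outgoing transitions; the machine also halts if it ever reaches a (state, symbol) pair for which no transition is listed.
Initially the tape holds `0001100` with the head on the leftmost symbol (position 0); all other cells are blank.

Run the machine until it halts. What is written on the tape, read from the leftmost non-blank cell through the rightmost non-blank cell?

s0 | _____[0]001100   read 0 → write _, move -1, go to s0
s0 | ____[_]_001100   read _ → write 0, move +1, go to s0
s0 | ____0[_]001100   read _ → write 0, move +1, go to s0
s0 | ____00[0]01100   read 0 → write _, move -1, go to s0
s0 | ____0[0]_01100   read 0 → write _, move -1, go to s0
s0 | ____[0]__01100   read 0 → write _, move -1, go to s0
s0 | ___[_]___01100   read _ → write 0, move +1, go to s0
s0 | ___0[_]__01100   read _ → write 0, move +1, go to s0
s0 | ___00[_]_01100   read _ → write 0, move +1, go to s0
s0 | ___000[_]01100   read _ → write 0, move +1, go to s0
s0 | ___0000[0]1100   read 0 → write _, move -1, go to s0
s0 | ___000[0]_1100   read 0 → write _, move -1, go to s0
s0 | ___00[0]__1100   read 0 → write _, move -1, go to s0
s0 | ___0[0]___1100   read 0 → write _, move -1, go to s0
s0 | ___[0]____1100   read 0 → write _, move -1, go to s0
s0 | __[_]_____1100   read _ → write 0, move +1, go to s0
s0 | __0[_]____1100   read _ → write 0, move +1, go to s0
s0 | __00[_]___1100   read _ → write 0, move +1, go to s0
s0 | __000[_]__1100   read _ → write 0, move +1, go to s0
s0 | __0000[_]_1100   read _ → write 0, move +1, go to s0
s0 | __00000[_]1100   read _ → write 0, move +1, go to s0
s0 | __000000[1]100   read 1 → write 1, move -1, go to s1
s1 | __00000[0]1100   read 0 → write 0, move -1, go to s1
s1 | __0000[0]01100   read 0 → write 0, move -1, go to s1
s1 | __000[0]001100   read 0 → write 0, move -1, go to s1
s1 | __00[0]0001100   read 0 → write 0, move -1, go to s1
s1 | __0[0]00001100   read 0 → write 0, move -1, go to s1
s1 | __[0]000001100   read 0 → write 0, move -1, go to s1
s1 | _[_]0000001100   read _ → write 1, move +1, go to s1
s1 | _1[0]000001100   read 0 → write 0, move -1, go to s1
s1 | _[1]0000001100   read 1 → write 1, move -1, go to sH
sH | [_]10000001100
The non-blank tape span at halt is 10000001100.

10000001100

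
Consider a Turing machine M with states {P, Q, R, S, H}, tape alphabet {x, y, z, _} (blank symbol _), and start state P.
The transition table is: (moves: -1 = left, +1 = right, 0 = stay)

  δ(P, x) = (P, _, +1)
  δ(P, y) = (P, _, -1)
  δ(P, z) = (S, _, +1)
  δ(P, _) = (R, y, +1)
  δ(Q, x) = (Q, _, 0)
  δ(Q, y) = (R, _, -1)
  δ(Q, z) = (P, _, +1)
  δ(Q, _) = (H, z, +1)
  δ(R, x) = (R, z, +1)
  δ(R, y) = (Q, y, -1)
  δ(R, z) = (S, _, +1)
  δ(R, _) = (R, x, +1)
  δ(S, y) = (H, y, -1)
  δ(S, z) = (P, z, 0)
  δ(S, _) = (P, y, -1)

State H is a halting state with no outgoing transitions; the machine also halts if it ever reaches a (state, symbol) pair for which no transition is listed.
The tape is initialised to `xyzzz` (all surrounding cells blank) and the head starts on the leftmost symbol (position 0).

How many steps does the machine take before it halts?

P | [x]yzzz_   read x → write _, move +1, go to P
P | _[y]zzz_   read y → write _, move -1, go to P
P | [_]_zzz_   read _ → write y, move +1, go to R
R | y[_]zzz_   read _ → write x, move +1, go to R
R | yx[z]zz_   read z → write _, move +1, go to S
S | yx_[z]z_   read z → write z, move 0, go to P
P | yx_[z]z_   read z → write _, move +1, go to S
S | yx__[z]_   read z → write z, move 0, go to P
P | yx__[z]_   read z → write _, move +1, go to S
S | yx___[_]   read _ → write y, move -1, go to P
P | yx__[_]y   read _ → write y, move +1, go to R
R | yx__y[y]   read y → write y, move -1, go to Q
Q | yx__[y]y   read y → write _, move -1, go to R
R | yx_[_]_y   read _ → write x, move +1, go to R
R | yx_x[_]y   read _ → write x, move +1, go to R
R | yx_xx[y]   read y → write y, move -1, go to Q
Q | yx_x[x]y   read x → write _, move 0, go to Q
Q | yx_x[_]y   read _ → write z, move +1, go to H
H | yx_xz[y]
M halts after 18 transitions.

18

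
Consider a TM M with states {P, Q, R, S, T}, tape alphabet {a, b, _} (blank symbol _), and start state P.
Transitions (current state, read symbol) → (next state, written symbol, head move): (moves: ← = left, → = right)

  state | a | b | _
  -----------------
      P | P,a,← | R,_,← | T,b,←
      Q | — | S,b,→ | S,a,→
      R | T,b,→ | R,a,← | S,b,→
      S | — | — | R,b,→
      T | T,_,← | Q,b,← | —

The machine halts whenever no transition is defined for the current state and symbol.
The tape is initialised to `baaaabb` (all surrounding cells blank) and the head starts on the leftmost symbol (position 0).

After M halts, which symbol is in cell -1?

state=P head=0 tape=_[b]aaaabb   (P,b)→(R,_,←)
state=R head=-1 tape=[_]_aaaabb   (R,_)→(S,b,→)
state=S head=0 tape=b[_]aaaabb   (S,_)→(R,b,→)
state=R head=1 tape=bb[a]aaabb   (R,a)→(T,b,→)
state=T head=2 tape=bbb[a]aabb   (T,a)→(T,_,←)
state=T head=1 tape=bb[b]_aabb   (T,b)→(Q,b,←)
state=Q head=0 tape=b[b]b_aabb   (Q,b)→(S,b,→)
state=S head=1 tape=bb[b]_aabb
Cell -1 holds b when M halts.

b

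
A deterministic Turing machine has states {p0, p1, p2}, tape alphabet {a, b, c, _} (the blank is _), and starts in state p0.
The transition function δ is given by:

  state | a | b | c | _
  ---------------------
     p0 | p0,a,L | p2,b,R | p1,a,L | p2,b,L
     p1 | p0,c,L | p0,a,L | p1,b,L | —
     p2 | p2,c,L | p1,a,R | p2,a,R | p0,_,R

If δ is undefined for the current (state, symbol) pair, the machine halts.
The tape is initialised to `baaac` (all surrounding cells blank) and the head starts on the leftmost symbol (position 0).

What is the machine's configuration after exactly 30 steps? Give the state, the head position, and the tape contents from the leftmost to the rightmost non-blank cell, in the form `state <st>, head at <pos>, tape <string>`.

p0 | ___[b]aaac   read b → write b, move R, go to p2
p2 | ___b[a]aac   read a → write c, move L, go to p2
p2 | ___[b]caac   read b → write a, move R, go to p1
p1 | ___a[c]aac   read c → write b, move L, go to p1
p1 | ___[a]baac   read a → write c, move L, go to p0
p0 | __[_]cbaac   read _ → write b, move L, go to p2
p2 | _[_]bcbaac   read _ → write _, move R, go to p0
p0 | __[b]cbaac   read b → write b, move R, go to p2
p2 | __b[c]baac   read c → write a, move R, go to p2
p2 | __ba[b]aac   read b → write a, move R, go to p1
p1 | __baa[a]ac   read a → write c, move L, go to p0
p0 | __ba[a]cac   read a → write a, move L, go to p0
p0 | __b[a]acac   read a → write a, move L, go to p0
p0 | __[b]aacac   read b → write b, move R, go to p2
p2 | __b[a]acac   read a → write c, move L, go to p2
p2 | __[b]cacac   read b → write a, move R, go to p1
p1 | __a[c]acac   read c → write b, move L, go to p1
p1 | __[a]bacac   read a → write c, move L, go to p0
p0 | _[_]cbacac   read _ → write b, move L, go to p2
p2 | [_]bcbacac   read _ → write _, move R, go to p0
p0 | _[b]cbacac   read b → write b, move R, go to p2
p2 | _b[c]bacac   read c → write a, move R, go to p2
p2 | _ba[b]acac   read b → write a, move R, go to p1
p1 | _baa[a]cac   read a → write c, move L, go to p0
p0 | _ba[a]ccac   read a → write a, move L, go to p0
p0 | _b[a]accac   read a → write a, move L, go to p0
p0 | _[b]aaccac   read b → write b, move R, go to p2
p2 | _b[a]accac   read a → write c, move L, go to p2
p2 | _[b]caccac   read b → write a, move R, go to p1
p1 | _a[c]accac   read c → write b, move L, go to p1
p1 | _[a]baccac
After 30 steps: state p1, head at -2, tape abaccac.

state p1, head at -2, tape abaccac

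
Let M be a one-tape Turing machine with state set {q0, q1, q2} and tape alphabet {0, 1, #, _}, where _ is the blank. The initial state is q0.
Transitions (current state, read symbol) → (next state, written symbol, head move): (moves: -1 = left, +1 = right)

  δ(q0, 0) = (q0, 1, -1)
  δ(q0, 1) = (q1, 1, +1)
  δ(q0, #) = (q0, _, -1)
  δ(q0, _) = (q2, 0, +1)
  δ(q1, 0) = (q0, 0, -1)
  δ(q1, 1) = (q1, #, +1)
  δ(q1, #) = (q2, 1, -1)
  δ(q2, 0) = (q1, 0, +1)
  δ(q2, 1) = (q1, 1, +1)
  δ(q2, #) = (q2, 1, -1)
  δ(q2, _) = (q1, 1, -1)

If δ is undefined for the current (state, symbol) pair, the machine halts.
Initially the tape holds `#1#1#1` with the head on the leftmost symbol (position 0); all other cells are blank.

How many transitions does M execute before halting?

state=q0 head=0 tape=__[#]1#1#1_   (q0,#)→(q0,_,-1)
state=q0 head=-1 tape=_[_]_1#1#1_   (q0,_)→(q2,0,+1)
state=q2 head=0 tape=_0[_]1#1#1_   (q2,_)→(q1,1,-1)
state=q1 head=-1 tape=_[0]11#1#1_   (q1,0)→(q0,0,-1)
state=q0 head=-2 tape=[_]011#1#1_   (q0,_)→(q2,0,+1)
state=q2 head=-1 tape=0[0]11#1#1_   (q2,0)→(q1,0,+1)
state=q1 head=0 tape=00[1]1#1#1_   (q1,1)→(q1,#,+1)
state=q1 head=1 tape=00#[1]#1#1_   (q1,1)→(q1,#,+1)
state=q1 head=2 tape=00##[#]1#1_   (q1,#)→(q2,1,-1)
state=q2 head=1 tape=00#[#]11#1_   (q2,#)→(q2,1,-1)
state=q2 head=0 tape=00[#]111#1_   (q2,#)→(q2,1,-1)
state=q2 head=-1 tape=0[0]1111#1_   (q2,0)→(q1,0,+1)
state=q1 head=0 tape=00[1]111#1_   (q1,1)→(q1,#,+1)
state=q1 head=1 tape=00#[1]11#1_   (q1,1)→(q1,#,+1)
state=q1 head=2 tape=00##[1]1#1_   (q1,1)→(q1,#,+1)
state=q1 head=3 tape=00###[1]#1_   (q1,1)→(q1,#,+1)
state=q1 head=4 tape=00####[#]1_   (q1,#)→(q2,1,-1)
state=q2 head=3 tape=00###[#]11_   (q2,#)→(q2,1,-1)
state=q2 head=2 tape=00##[#]111_   (q2,#)→(q2,1,-1)
state=q2 head=1 tape=00#[#]1111_   (q2,#)→(q2,1,-1)
state=q2 head=0 tape=00[#]11111_   (q2,#)→(q2,1,-1)
state=q2 head=-1 tape=0[0]111111_   (q2,0)→(q1,0,+1)
state=q1 head=0 tape=00[1]11111_   (q1,1)→(q1,#,+1)
state=q1 head=1 tape=00#[1]1111_   (q1,1)→(q1,#,+1)
state=q1 head=2 tape=00##[1]111_   (q1,1)→(q1,#,+1)
state=q1 head=3 tape=00###[1]11_   (q1,1)→(q1,#,+1)
state=q1 head=4 tape=00####[1]1_   (q1,1)→(q1,#,+1)
state=q1 head=5 tape=00#####[1]_   (q1,1)→(q1,#,+1)
state=q1 head=6 tape=00######[_]
M halts after 28 transitions.

28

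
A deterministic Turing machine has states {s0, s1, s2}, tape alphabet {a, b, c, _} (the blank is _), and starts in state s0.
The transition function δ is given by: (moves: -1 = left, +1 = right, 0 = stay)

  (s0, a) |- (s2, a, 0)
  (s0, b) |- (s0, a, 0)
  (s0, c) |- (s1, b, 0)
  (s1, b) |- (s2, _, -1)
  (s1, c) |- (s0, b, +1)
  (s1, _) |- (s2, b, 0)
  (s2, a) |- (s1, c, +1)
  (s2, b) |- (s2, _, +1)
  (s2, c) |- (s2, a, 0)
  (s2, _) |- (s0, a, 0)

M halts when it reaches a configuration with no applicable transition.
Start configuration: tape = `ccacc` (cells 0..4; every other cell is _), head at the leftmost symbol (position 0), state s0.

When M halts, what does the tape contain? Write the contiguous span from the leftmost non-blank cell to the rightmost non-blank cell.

state=s0 head=0 tape=_[c]cacc   (s0,c)→(s1,b,0)
state=s1 head=0 tape=_[b]cacc   (s1,b)→(s2,_,-1)
state=s2 head=-1 tape=[_]_cacc   (s2,_)→(s0,a,0)
state=s0 head=-1 tape=[a]_cacc   (s0,a)→(s2,a,0)
state=s2 head=-1 tape=[a]_cacc   (s2,a)→(s1,c,+1)
state=s1 head=0 tape=c[_]cacc   (s1,_)→(s2,b,0)
state=s2 head=0 tape=c[b]cacc   (s2,b)→(s2,_,+1)
state=s2 head=1 tape=c_[c]acc   (s2,c)→(s2,a,0)
state=s2 head=1 tape=c_[a]acc   (s2,a)→(s1,c,+1)
state=s1 head=2 tape=c_c[a]cc
The non-blank tape span at halt is c_cacc.

c_cacc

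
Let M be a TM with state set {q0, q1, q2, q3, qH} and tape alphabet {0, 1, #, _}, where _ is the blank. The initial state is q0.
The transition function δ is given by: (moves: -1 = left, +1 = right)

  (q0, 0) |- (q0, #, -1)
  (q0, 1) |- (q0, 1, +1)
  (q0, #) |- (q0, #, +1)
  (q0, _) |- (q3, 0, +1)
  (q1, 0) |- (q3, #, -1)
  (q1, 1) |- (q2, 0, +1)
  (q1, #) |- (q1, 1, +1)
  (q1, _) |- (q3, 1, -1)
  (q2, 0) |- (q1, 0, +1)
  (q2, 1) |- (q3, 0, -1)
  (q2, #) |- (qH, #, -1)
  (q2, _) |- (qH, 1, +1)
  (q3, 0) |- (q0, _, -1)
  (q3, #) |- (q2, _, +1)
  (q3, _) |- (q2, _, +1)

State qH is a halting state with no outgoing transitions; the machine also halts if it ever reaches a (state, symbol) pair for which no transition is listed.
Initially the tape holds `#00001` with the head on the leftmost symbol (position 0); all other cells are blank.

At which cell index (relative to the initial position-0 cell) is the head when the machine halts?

q0 | [#]00001____   read # → write #, move +1, go to q0
q0 | #[0]0001____   read 0 → write #, move -1, go to q0
q0 | [#]#0001____   read # → write #, move +1, go to q0
q0 | #[#]0001____   read # → write #, move +1, go to q0
q0 | ##[0]001____   read 0 → write #, move -1, go to q0
q0 | #[#]#001____   read # → write #, move +1, go to q0
q0 | ##[#]001____   read # → write #, move +1, go to q0
q0 | ###[0]01____   read 0 → write #, move -1, go to q0
q0 | ##[#]#01____   read # → write #, move +1, go to q0
q0 | ###[#]01____   read # → write #, move +1, go to q0
q0 | ####[0]1____   read 0 → write #, move -1, go to q0
q0 | ###[#]#1____   read # → write #, move +1, go to q0
q0 | ####[#]1____   read # → write #, move +1, go to q0
q0 | #####[1]____   read 1 → write 1, move +1, go to q0
q0 | #####1[_]___   read _ → write 0, move +1, go to q3
q3 | #####10[_]__   read _ → write _, move +1, go to q2
q2 | #####10_[_]_   read _ → write 1, move +1, go to qH
qH | #####10_1[_]
At halt the head is at cell 9.

9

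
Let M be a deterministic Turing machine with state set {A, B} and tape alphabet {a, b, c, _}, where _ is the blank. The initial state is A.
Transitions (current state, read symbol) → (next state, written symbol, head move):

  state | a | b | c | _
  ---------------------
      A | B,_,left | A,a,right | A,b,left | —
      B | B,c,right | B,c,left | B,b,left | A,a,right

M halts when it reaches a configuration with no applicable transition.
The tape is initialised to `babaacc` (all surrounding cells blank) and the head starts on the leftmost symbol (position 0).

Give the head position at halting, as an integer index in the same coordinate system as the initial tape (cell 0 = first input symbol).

4

state=A head=0 tape=_[b]abaacc   (A,b)→(A,a,right)
state=A head=1 tape=_a[a]baacc   (A,a)→(B,_,left)
state=B head=0 tape=_[a]_baacc   (B,a)→(B,c,right)
state=B head=1 tape=_c[_]baacc   (B,_)→(A,a,right)
state=A head=2 tape=_ca[b]aacc   (A,b)→(A,a,right)
state=A head=3 tape=_caa[a]acc   (A,a)→(B,_,left)
state=B head=2 tape=_ca[a]_acc   (B,a)→(B,c,right)
state=B head=3 tape=_cac[_]acc   (B,_)→(A,a,right)
state=A head=4 tape=_caca[a]cc   (A,a)→(B,_,left)
state=B head=3 tape=_cac[a]_cc   (B,a)→(B,c,right)
state=B head=4 tape=_cacc[_]cc   (B,_)→(A,a,right)
state=A head=5 tape=_cacca[c]c   (A,c)→(A,b,left)
state=A head=4 tape=_cacc[a]bc   (A,a)→(B,_,left)
state=B head=3 tape=_cac[c]_bc   (B,c)→(B,b,left)
state=B head=2 tape=_ca[c]b_bc   (B,c)→(B,b,left)
state=B head=1 tape=_c[a]bb_bc   (B,a)→(B,c,right)
state=B head=2 tape=_cc[b]b_bc   (B,b)→(B,c,left)
state=B head=1 tape=_c[c]cb_bc   (B,c)→(B,b,left)
state=B head=0 tape=_[c]bcb_bc   (B,c)→(B,b,left)
state=B head=-1 tape=[_]bbcb_bc   (B,_)→(A,a,right)
state=A head=0 tape=a[b]bcb_bc   (A,b)→(A,a,right)
state=A head=1 tape=aa[b]cb_bc   (A,b)→(A,a,right)
state=A head=2 tape=aaa[c]b_bc   (A,c)→(A,b,left)
state=A head=1 tape=aa[a]bb_bc   (A,a)→(B,_,left)
state=B head=0 tape=a[a]_bb_bc   (B,a)→(B,c,right)
state=B head=1 tape=ac[_]bb_bc   (B,_)→(A,a,right)
state=A head=2 tape=aca[b]b_bc   (A,b)→(A,a,right)
state=A head=3 tape=acaa[b]_bc   (A,b)→(A,a,right)
state=A head=4 tape=acaaa[_]bc
At halt the head is at cell 4.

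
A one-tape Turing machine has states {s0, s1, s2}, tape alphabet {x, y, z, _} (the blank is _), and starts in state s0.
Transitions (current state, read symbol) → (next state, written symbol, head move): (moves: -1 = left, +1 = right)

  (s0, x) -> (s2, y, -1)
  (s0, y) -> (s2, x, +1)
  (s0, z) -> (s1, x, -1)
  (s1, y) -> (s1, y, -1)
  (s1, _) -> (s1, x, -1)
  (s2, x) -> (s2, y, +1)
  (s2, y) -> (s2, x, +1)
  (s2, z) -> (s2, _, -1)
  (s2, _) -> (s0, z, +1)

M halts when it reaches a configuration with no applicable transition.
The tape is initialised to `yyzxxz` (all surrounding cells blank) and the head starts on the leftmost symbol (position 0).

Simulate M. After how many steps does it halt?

14

state=s0 head=0 tape=[y]yzxxz_   (s0,y)→(s2,x,+1)
state=s2 head=1 tape=x[y]zxxz_   (s2,y)→(s2,x,+1)
state=s2 head=2 tape=xx[z]xxz_   (s2,z)→(s2,_,-1)
state=s2 head=1 tape=x[x]_xxz_   (s2,x)→(s2,y,+1)
state=s2 head=2 tape=xy[_]xxz_   (s2,_)→(s0,z,+1)
state=s0 head=3 tape=xyz[x]xz_   (s0,x)→(s2,y,-1)
state=s2 head=2 tape=xy[z]yxz_   (s2,z)→(s2,_,-1)
state=s2 head=1 tape=x[y]_yxz_   (s2,y)→(s2,x,+1)
state=s2 head=2 tape=xx[_]yxz_   (s2,_)→(s0,z,+1)
state=s0 head=3 tape=xxz[y]xz_   (s0,y)→(s2,x,+1)
state=s2 head=4 tape=xxzx[x]z_   (s2,x)→(s2,y,+1)
state=s2 head=5 tape=xxzxy[z]_   (s2,z)→(s2,_,-1)
state=s2 head=4 tape=xxzx[y]__   (s2,y)→(s2,x,+1)
state=s2 head=5 tape=xxzxx[_]_   (s2,_)→(s0,z,+1)
state=s0 head=6 tape=xxzxxz[_]
M halts after 14 transitions.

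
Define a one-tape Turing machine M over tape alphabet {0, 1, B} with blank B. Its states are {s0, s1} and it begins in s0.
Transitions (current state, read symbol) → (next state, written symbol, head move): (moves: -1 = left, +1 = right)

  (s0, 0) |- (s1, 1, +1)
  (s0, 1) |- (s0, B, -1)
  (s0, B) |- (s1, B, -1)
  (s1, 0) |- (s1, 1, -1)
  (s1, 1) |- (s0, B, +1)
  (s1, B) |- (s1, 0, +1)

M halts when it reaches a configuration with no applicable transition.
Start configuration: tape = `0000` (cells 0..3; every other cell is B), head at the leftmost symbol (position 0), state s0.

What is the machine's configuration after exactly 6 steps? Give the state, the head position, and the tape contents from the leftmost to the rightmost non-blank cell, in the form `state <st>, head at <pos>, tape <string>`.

s0 | B[0]000   read 0 → write 1, move +1, go to s1
s1 | B1[0]00   read 0 → write 1, move -1, go to s1
s1 | B[1]100   read 1 → write B, move +1, go to s0
s0 | BB[1]00   read 1 → write B, move -1, go to s0
s0 | B[B]B00   read B → write B, move -1, go to s1
s1 | [B]BB00   read B → write 0, move +1, go to s1
s1 | 0[B]B00
After 6 steps: state s1, head at 0, tape 0BB00.

state s1, head at 0, tape 0BB00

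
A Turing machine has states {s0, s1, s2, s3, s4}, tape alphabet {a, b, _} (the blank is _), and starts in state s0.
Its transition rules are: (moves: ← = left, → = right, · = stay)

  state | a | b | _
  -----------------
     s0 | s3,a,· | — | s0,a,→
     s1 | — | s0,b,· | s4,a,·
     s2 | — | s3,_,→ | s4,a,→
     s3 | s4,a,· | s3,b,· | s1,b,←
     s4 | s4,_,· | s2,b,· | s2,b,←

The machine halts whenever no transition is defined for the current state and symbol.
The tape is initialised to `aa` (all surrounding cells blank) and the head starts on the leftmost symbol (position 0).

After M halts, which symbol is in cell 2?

s0 | _[a]a_   read a → write a, move ·, go to s3
s3 | _[a]a_   read a → write a, move ·, go to s4
s4 | _[a]a_   read a → write _, move ·, go to s4
s4 | _[_]a_   read _ → write b, move ←, go to s2
s2 | [_]ba_   read _ → write a, move →, go to s4
s4 | a[b]a_   read b → write b, move ·, go to s2
s2 | a[b]a_   read b → write _, move →, go to s3
s3 | a_[a]_   read a → write a, move ·, go to s4
s4 | a_[a]_   read a → write _, move ·, go to s4
s4 | a_[_]_   read _ → write b, move ←, go to s2
s2 | a[_]b_   read _ → write a, move →, go to s4
s4 | aa[b]_   read b → write b, move ·, go to s2
s2 | aa[b]_   read b → write _, move →, go to s3
s3 | aa_[_]   read _ → write b, move ←, go to s1
s1 | aa[_]b   read _ → write a, move ·, go to s4
s4 | aa[a]b   read a → write _, move ·, go to s4
s4 | aa[_]b   read _ → write b, move ←, go to s2
s2 | a[a]bb
Cell 2 holds b when M halts.

b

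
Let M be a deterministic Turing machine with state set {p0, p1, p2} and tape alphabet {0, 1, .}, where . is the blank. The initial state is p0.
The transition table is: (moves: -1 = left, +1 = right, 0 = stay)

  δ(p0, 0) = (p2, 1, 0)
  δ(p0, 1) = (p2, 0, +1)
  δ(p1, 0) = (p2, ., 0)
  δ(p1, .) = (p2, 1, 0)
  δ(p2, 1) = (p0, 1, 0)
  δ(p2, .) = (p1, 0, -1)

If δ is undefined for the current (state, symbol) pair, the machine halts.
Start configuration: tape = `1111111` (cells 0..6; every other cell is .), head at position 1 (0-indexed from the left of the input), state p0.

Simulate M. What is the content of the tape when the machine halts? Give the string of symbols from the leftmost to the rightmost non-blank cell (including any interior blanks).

state=p0 head=1 tape=1[1]11111.   (p0,1)→(p2,0,+1)
state=p2 head=2 tape=10[1]1111.   (p2,1)→(p0,1,0)
state=p0 head=2 tape=10[1]1111.   (p0,1)→(p2,0,+1)
state=p2 head=3 tape=100[1]111.   (p2,1)→(p0,1,0)
state=p0 head=3 tape=100[1]111.   (p0,1)→(p2,0,+1)
state=p2 head=4 tape=1000[1]11.   (p2,1)→(p0,1,0)
state=p0 head=4 tape=1000[1]11.   (p0,1)→(p2,0,+1)
state=p2 head=5 tape=10000[1]1.   (p2,1)→(p0,1,0)
state=p0 head=5 tape=10000[1]1.   (p0,1)→(p2,0,+1)
state=p2 head=6 tape=100000[1].   (p2,1)→(p0,1,0)
state=p0 head=6 tape=100000[1].   (p0,1)→(p2,0,+1)
state=p2 head=7 tape=1000000[.]   (p2,.)→(p1,0,-1)
state=p1 head=6 tape=100000[0]0   (p1,0)→(p2,.,0)
state=p2 head=6 tape=100000[.]0   (p2,.)→(p1,0,-1)
state=p1 head=5 tape=10000[0]00   (p1,0)→(p2,.,0)
state=p2 head=5 tape=10000[.]00   (p2,.)→(p1,0,-1)
state=p1 head=4 tape=1000[0]000   (p1,0)→(p2,.,0)
state=p2 head=4 tape=1000[.]000   (p2,.)→(p1,0,-1)
state=p1 head=3 tape=100[0]0000   (p1,0)→(p2,.,0)
state=p2 head=3 tape=100[.]0000   (p2,.)→(p1,0,-1)
state=p1 head=2 tape=10[0]00000   (p1,0)→(p2,.,0)
state=p2 head=2 tape=10[.]00000   (p2,.)→(p1,0,-1)
state=p1 head=1 tape=1[0]000000   (p1,0)→(p2,.,0)
state=p2 head=1 tape=1[.]000000   (p2,.)→(p1,0,-1)
state=p1 head=0 tape=[1]0000000
The non-blank tape span at halt is 10000000.

10000000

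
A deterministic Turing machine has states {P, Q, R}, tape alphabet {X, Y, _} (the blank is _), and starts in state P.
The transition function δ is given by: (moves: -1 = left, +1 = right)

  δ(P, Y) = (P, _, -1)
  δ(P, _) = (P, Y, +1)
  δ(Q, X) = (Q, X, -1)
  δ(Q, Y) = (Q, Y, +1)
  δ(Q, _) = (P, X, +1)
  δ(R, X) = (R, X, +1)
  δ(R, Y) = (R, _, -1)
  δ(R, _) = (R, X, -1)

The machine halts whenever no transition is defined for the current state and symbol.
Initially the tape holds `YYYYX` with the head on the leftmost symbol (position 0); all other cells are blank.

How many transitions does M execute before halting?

36

P | ____[Y]YYYX   read Y → write _, move -1, go to P
P | ___[_]_YYYX   read _ → write Y, move +1, go to P
P | ___Y[_]YYYX   read _ → write Y, move +1, go to P
P | ___YY[Y]YYX   read Y → write _, move -1, go to P
P | ___Y[Y]_YYX   read Y → write _, move -1, go to P
P | ___[Y]__YYX   read Y → write _, move -1, go to P
P | __[_]___YYX   read _ → write Y, move +1, go to P
P | __Y[_]__YYX   read _ → write Y, move +1, go to P
P | __YY[_]_YYX   read _ → write Y, move +1, go to P
P | __YYY[_]YYX   read _ → write Y, move +1, go to P
P | __YYYY[Y]YX   read Y → write _, move -1, go to P
P | __YYY[Y]_YX   read Y → write _, move -1, go to P
P | __YY[Y]__YX   read Y → write _, move -1, go to P
P | __Y[Y]___YX   read Y → write _, move -1, go to P
P | __[Y]____YX   read Y → write _, move -1, go to P
P | _[_]_____YX   read _ → write Y, move +1, go to P
P | _Y[_]____YX   read _ → write Y, move +1, go to P
P | _YY[_]___YX   read _ → write Y, move +1, go to P
P | _YYY[_]__YX   read _ → write Y, move +1, go to P
P | _YYYY[_]_YX   read _ → write Y, move +1, go to P
P | _YYYYY[_]YX   read _ → write Y, move +1, go to P
P | _YYYYYY[Y]X   read Y → write _, move -1, go to P
P | _YYYYY[Y]_X   read Y → write _, move -1, go to P
P | _YYYY[Y]__X   read Y → write _, move -1, go to P
P | _YYY[Y]___X   read Y → write _, move -1, go to P
P | _YY[Y]____X   read Y → write _, move -1, go to P
P | _Y[Y]_____X   read Y → write _, move -1, go to P
P | _[Y]______X   read Y → write _, move -1, go to P
P | [_]_______X   read _ → write Y, move +1, go to P
P | Y[_]______X   read _ → write Y, move +1, go to P
P | YY[_]_____X   read _ → write Y, move +1, go to P
P | YYY[_]____X   read _ → write Y, move +1, go to P
P | YYYY[_]___X   read _ → write Y, move +1, go to P
P | YYYYY[_]__X   read _ → write Y, move +1, go to P
P | YYYYYY[_]_X   read _ → write Y, move +1, go to P
P | YYYYYYY[_]X   read _ → write Y, move +1, go to P
P | YYYYYYYY[X]
M halts after 36 transitions.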